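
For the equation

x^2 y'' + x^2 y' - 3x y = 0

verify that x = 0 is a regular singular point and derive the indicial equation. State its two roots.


Divide by x^2 to reach normal form y'' + P_1(x) y' + P_2(x) y = 0 with P_1(x) = 1 and P_2(x) = -3/x.
x = 0 is a singular point because the y-coefficient -3/x has a pole at x = 0.
It is a regular singular point because x P_1(x) = p(x) = x and x^2 P_2(x) = q(x) = -3x are polynomials, hence analytic at x = 0.
p(0) = 0,  q(0) = 0.
Indicial equation: r(r-1) + p(0) r + q(0) = 0, i.e. r^2 + (p(0) - 1) r + q(0) = 0, i.e. r^2 - 1 r = 0.
Discriminant: (-1)^2 - 4(0) = 1, so r = (1 ± 1)/2.
Solving: r_1 = 1, r_2 = 0.

indicial: r^2 - 1 r = 0; roots r_1 = 1, r_2 = 0


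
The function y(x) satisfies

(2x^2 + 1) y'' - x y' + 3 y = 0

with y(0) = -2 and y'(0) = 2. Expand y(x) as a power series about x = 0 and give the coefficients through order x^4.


Ansatz: y(x) = sum_{n>=0} a_n x^n, so y'(x) = sum_{n>=1} n a_n x^(n-1) and y''(x) = sum_{n>=2} n(n-1) a_n x^(n-2).
Substitute into P(x) y'' + Q(x) y' + R(x) y = 0 with P(x) = 2x^2 + 1, Q(x) = -x, R(x) = 3, and match powers of x.
Initial conditions: a_0 = -2, a_1 = 2.
Setting the coefficient of each power of x to zero and solving order by order (substituting the coefficients already found):
  x^0: 2 a_2 + 3 a_0 = 0  ->  2 a_2 = -3 a_0 = 6  ->  a_2 = 3
  x^1: 6 a_3 + 2 a_1 = 0  ->  6 a_3 = -2 a_1 = -4  ->  a_3 = -2/3
  x^2: 12 a_4 + 5 a_2 = 0  ->  12 a_4 = -5 a_2 = -15  ->  a_4 = -5/4
Truncated series: y(x) = -2 + 2 x + 3 x^2 - (2/3) x^3 - (5/4) x^4 + O(x^5).

a_0 = -2; a_1 = 2; a_2 = 3; a_3 = -2/3; a_4 = -5/4


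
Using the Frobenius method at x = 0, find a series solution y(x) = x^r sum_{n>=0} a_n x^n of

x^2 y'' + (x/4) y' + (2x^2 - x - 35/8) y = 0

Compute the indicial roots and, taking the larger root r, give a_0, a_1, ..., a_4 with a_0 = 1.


Write in Frobenius form y'' + (p(x)/x) y' + (q(x)/x^2) y = 0:
  p(x) = 1/4,  q(x) = 2x^2 - x - 35/8.
Indicial equation: r(r-1) + (1/4) r + (-35/8) = 0 -> roots r_1 = 5/2, r_2 = -7/4.
Take r = r_1 = 5/2. Let y(x) = x^r sum_{n>=0} a_n x^n with a_0 = 1.
Substitute y = x^r sum a_n x^n and match x^{r+n}. The recurrence is
  D(n) a_n - 1 a_{n-1} + 2 a_{n-2} = 0,  where D(n) = (r+n)(r+n-1) + (1/4)(r+n) + (-35/8).
  a_n = [1 a_{n-1} - 2 a_{n-2}] / D(n).
Since the indicial polynomial factors as (r - r_1)(r - r_2), D(n) = (r_1 + n - r_1)(r_1 + n - r_2) = n(n + 17/4).
Evaluating step by step (a_0 = 1):
  n = 1: D(1) = 1(1 + 17/4) = 21/4; numerator = 1(1) = 1; a_1 = (1)/(21/4) = 4/21
  n = 2: D(2) = 2(2 + 17/4) = 25/2; numerator = 1(4/21) - 2(1) = -38/21; a_2 = (-38/21)/(25/2) = -76/525
  n = 3: D(3) = 3(3 + 17/4) = 87/4; numerator = 1(-76/525) - 2(4/21) = -92/175; a_3 = (-92/175)/(87/4) = -368/15225
  n = 4: D(4) = 4(4 + 17/4) = 33; numerator = 1(-368/15225) - 2(-76/525) = 808/3045; a_4 = (808/3045)/(33) = 808/100485

r = 5/2; a_0 = 1; a_1 = 4/21; a_2 = -76/525; a_3 = -368/15225; a_4 = 808/100485


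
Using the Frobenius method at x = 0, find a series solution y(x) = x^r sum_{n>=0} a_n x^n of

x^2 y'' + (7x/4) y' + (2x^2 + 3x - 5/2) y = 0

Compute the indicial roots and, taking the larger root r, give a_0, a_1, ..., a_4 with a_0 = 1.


Write in Frobenius form y'' + (p(x)/x) y' + (q(x)/x^2) y = 0:
  p(x) = 7/4,  q(x) = 2x^2 + 3x - 5/2.
Indicial equation: r(r-1) + (7/4) r + (-5/2) = 0 -> roots r_1 = 5/4, r_2 = -2.
Take r = r_1 = 5/4. Let y(x) = x^r sum_{n>=0} a_n x^n with a_0 = 1.
Substitute y = x^r sum a_n x^n and match x^{r+n}. The recurrence is
  D(n) a_n + 3 a_{n-1} + 2 a_{n-2} = 0,  where D(n) = (r+n)(r+n-1) + (7/4)(r+n) + (-5/2).
  a_n = [-3 a_{n-1} - 2 a_{n-2}] / D(n).
Since the indicial polynomial factors as (r - r_1)(r - r_2), D(n) = (r_1 + n - r_1)(r_1 + n - r_2) = n(n + 13/4).
Evaluating step by step (a_0 = 1):
  n = 1: D(1) = 1(1 + 13/4) = 17/4; numerator = -3(1) = -3; a_1 = (-3)/(17/4) = -12/17
  n = 2: D(2) = 2(2 + 13/4) = 21/2; numerator = -3(-12/17) - 2(1) = 2/17; a_2 = (2/17)/(21/2) = 4/357
  n = 3: D(3) = 3(3 + 13/4) = 75/4; numerator = -3(4/357) - 2(-12/17) = 164/119; a_3 = (164/119)/(75/4) = 656/8925
  n = 4: D(4) = 4(4 + 13/4) = 29; numerator = -3(656/8925) - 2(4/357) = -2168/8925; a_4 = (-2168/8925)/(29) = -2168/258825

r = 5/4; a_0 = 1; a_1 = -12/17; a_2 = 4/357; a_3 = 656/8925; a_4 = -2168/258825


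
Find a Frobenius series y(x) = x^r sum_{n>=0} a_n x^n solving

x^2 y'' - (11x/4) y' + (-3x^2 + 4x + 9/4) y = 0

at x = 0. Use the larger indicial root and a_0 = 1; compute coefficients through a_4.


Write in Frobenius form y'' + (p(x)/x) y' + (q(x)/x^2) y = 0:
  p(x) = -11/4,  q(x) = -3x^2 + 4x + 9/4.
Indicial equation: r(r-1) + (-11/4) r + (9/4) = 0 -> roots r_1 = 3, r_2 = 3/4.
Take r = r_1 = 3. Let y(x) = x^r sum_{n>=0} a_n x^n with a_0 = 1.
Substitute y = x^r sum a_n x^n and match x^{r+n}. The recurrence is
  D(n) a_n + 4 a_{n-1} - 3 a_{n-2} = 0,  where D(n) = (r+n)(r+n-1) + (-11/4)(r+n) + (9/4).
  a_n = [-4 a_{n-1} + 3 a_{n-2}] / D(n).
Since the indicial polynomial factors as (r - r_1)(r - r_2), D(n) = (r_1 + n - r_1)(r_1 + n - r_2) = n(n + 9/4).
Evaluating step by step (a_0 = 1):
  n = 1: D(1) = 1(1 + 9/4) = 13/4; numerator = -4(1) = -4; a_1 = (-4)/(13/4) = -16/13
  n = 2: D(2) = 2(2 + 9/4) = 17/2; numerator = -4(-16/13) + 3(1) = 103/13; a_2 = (103/13)/(17/2) = 206/221
  n = 3: D(3) = 3(3 + 9/4) = 63/4; numerator = -4(206/221) + 3(-16/13) = -1640/221; a_3 = (-1640/221)/(63/4) = -6560/13923
  n = 4: D(4) = 4(4 + 9/4) = 25; numerator = -4(-6560/13923) + 3(206/221) = 65174/13923; a_4 = (65174/13923)/(25) = 65174/348075

r = 3; a_0 = 1; a_1 = -16/13; a_2 = 206/221; a_3 = -6560/13923; a_4 = 65174/348075


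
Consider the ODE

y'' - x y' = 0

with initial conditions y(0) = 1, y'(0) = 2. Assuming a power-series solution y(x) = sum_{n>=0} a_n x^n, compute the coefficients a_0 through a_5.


Ansatz: y(x) = sum_{n>=0} a_n x^n, so y'(x) = sum_{n>=1} n a_n x^(n-1) and y''(x) = sum_{n>=2} n(n-1) a_n x^(n-2).
Substitute into P(x) y'' + Q(x) y' + R(x) y = 0 with P(x) = 1, Q(x) = -x, R(x) = 0, and match powers of x.
Initial conditions: a_0 = 1, a_1 = 2.
Setting the coefficient of each power of x to zero and solving order by order (substituting the coefficients already found):
  x^0: 2 a_2 = 0  ->  a_2 = 0
  x^1: 6 a_3 - a_1 = 0  ->  6 a_3 = a_1 = 2  ->  a_3 = 1/3
  x^2: 12 a_4 - 2 a_2 = 0  ->  12 a_4 = 2 a_2 = 0  ->  a_4 = 0
  x^3: 20 a_5 - 3 a_3 = 0  ->  20 a_5 = 3 a_3 = 1  ->  a_5 = 1/20
Truncated series: y(x) = 1 + 2 x + (1/3) x^3 + (1/20) x^5 + O(x^6).

a_0 = 1; a_1 = 2; a_2 = 0; a_3 = 1/3; a_4 = 0; a_5 = 1/20


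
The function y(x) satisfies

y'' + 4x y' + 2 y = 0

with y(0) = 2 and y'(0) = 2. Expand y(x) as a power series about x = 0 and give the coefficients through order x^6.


Ansatz: y(x) = sum_{n>=0} a_n x^n, so y'(x) = sum_{n>=1} n a_n x^(n-1) and y''(x) = sum_{n>=2} n(n-1) a_n x^(n-2).
Substitute into P(x) y'' + Q(x) y' + R(x) y = 0 with P(x) = 1, Q(x) = 4x, R(x) = 2, and match powers of x.
Initial conditions: a_0 = 2, a_1 = 2.
Setting the coefficient of each power of x to zero and solving order by order (substituting the coefficients already found):
  x^0: 2 a_2 + 2 a_0 = 0  ->  2 a_2 = -2 a_0 = -4  ->  a_2 = -2
  x^1: 6 a_3 + 6 a_1 = 0  ->  6 a_3 = -6 a_1 = -12  ->  a_3 = -2
  x^2: 12 a_4 + 10 a_2 = 0  ->  12 a_4 = -10 a_2 = 20  ->  a_4 = 5/3
  x^3: 20 a_5 + 14 a_3 = 0  ->  20 a_5 = -14 a_3 = 28  ->  a_5 = 7/5
  x^4: 30 a_6 + 18 a_4 = 0  ->  30 a_6 = -18 a_4 = -30  ->  a_6 = -1
Truncated series: y(x) = 2 + 2 x - 2 x^2 - 2 x^3 + (5/3) x^4 + (7/5) x^5 - x^6 + O(x^7).

a_0 = 2; a_1 = 2; a_2 = -2; a_3 = -2; a_4 = 5/3; a_5 = 7/5; a_6 = -1


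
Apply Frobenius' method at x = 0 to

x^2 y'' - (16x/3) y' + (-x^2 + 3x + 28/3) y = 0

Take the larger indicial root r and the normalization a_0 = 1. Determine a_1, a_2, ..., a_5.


Write in Frobenius form y'' + (p(x)/x) y' + (q(x)/x^2) y = 0:
  p(x) = -16/3,  q(x) = -x^2 + 3x + 28/3.
Indicial equation: r(r-1) + (-16/3) r + (28/3) = 0 -> roots r_1 = 4, r_2 = 7/3.
Take r = r_1 = 4. Let y(x) = x^r sum_{n>=0} a_n x^n with a_0 = 1.
Substitute y = x^r sum a_n x^n and match x^{r+n}. The recurrence is
  D(n) a_n + 3 a_{n-1} - 1 a_{n-2} = 0,  where D(n) = (r+n)(r+n-1) + (-16/3)(r+n) + (28/3).
  a_n = [-3 a_{n-1} + 1 a_{n-2}] / D(n).
Since the indicial polynomial factors as (r - r_1)(r - r_2), D(n) = (r_1 + n - r_1)(r_1 + n - r_2) = n(n + 5/3).
Evaluating step by step (a_0 = 1):
  n = 1: D(1) = 1(1 + 5/3) = 8/3; numerator = -3(1) = -3; a_1 = (-3)/(8/3) = -9/8
  n = 2: D(2) = 2(2 + 5/3) = 22/3; numerator = -3(-9/8) + 1(1) = 35/8; a_2 = (35/8)/(22/3) = 105/176
  n = 3: D(3) = 3(3 + 5/3) = 14; numerator = -3(105/176) + 1(-9/8) = -513/176; a_3 = (-513/176)/(14) = -513/2464
  n = 4: D(4) = 4(4 + 5/3) = 68/3; numerator = -3(-513/2464) + 1(105/176) = 3009/2464; a_4 = (3009/2464)/(68/3) = 531/9856
  n = 5: D(5) = 5(5 + 5/3) = 100/3; numerator = -3(531/9856) + 1(-513/2464) = -3645/9856; a_5 = (-3645/9856)/(100/3) = -2187/197120

r = 4; a_0 = 1; a_1 = -9/8; a_2 = 105/176; a_3 = -513/2464; a_4 = 531/9856; a_5 = -2187/197120


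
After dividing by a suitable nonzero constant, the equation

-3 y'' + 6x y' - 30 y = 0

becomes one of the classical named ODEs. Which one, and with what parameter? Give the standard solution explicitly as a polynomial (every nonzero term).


All three coefficients share the factor -3; dividing through by -3 gives  y'' - 2x y' + 10 y = 0.
This matches the Hermite equation y'' - 2x y' + 2n y = 0 with 2n = 10, so n = 5; the polynomial solution is H_5(x).
With y = sum_k a_k x^k, matching x^k gives (k+2)(k+1) a_{k+2} = 2(k - n) a_k = 2(k - 5) a_k. The right side vanishes at k = 5, so the series with the parity of 5 terminates at degree 5.
Standard normalization: leading coefficient of H_n is 2^n, so a_5 = 2^5 = 32. Work downward with a_k = (k+1)(k+2) a_{k+2} / (2(k - n)):
  a_3 = (4)(5)(32) / (2(3 - 5)) = 640/(-4) = -160
  a_1 = (2)(3)(-160) / (2(1 - 5)) = -960/(-8) = 120
Hence H_5(x) = 32 x^5 - 160 x^3 + 120 x.

H_5(x); series = 32 x^5 - 160 x^3 + 120 x


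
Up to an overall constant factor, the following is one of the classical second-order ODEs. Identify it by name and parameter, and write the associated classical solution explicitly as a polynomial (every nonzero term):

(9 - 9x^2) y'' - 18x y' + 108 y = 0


All three coefficients share the factor 9; dividing through by 9 gives  (1 - x^2) y'' - 2x y' + 12 y = 0.
This matches the Legendre equation (1 - x^2) y'' - 2x y' + n(n+1) y = 0 (note the -2x y' term) with n(n+1) = 12, so n = 3; the polynomial solution is P_3(x).
With y = sum_k a_k x^k, matching x^k gives (k+2)(k+1) a_{k+2} = [k(k+1) - n(n+1)] a_k = (k - 3)(k + 4) a_k. The right side vanishes at k = 3, so the series with the parity of 3 terminates at degree 3.
Standard normalization (P_n(1) = 1): leading coefficient (2n)!/(2^n (n!)^2) = 720/(8*36) = 5/2, so a_3 = 5/2. Work downward with a_k = (k+1)(k+2) a_{k+2} / ((k - 3)(k + 4)):
  a_1 = (2)(3)(5/2) / ((1 - 3)(1 + 4)) = 15/(-10) = -3/2
Hence P_3(x) = 5 x^3/2 - 3 x/2.

P_3(x); series = 5 x^3/2 - 3 x/2


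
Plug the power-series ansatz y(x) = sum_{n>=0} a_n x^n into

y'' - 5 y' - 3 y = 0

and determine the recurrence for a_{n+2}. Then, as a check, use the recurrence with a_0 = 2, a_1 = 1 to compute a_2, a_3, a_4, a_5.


Substitute y = sum_n a_n x^n.
y''(x) has coefficient (n+2)(n+1) a_{n+2} at x^n;
-5 y'(x) has coefficient -5 (n+1) a_{n+1} at x^n;
-3 y(x) has coefficient -3 a_n at x^n.
Matching x^n: (n+2)(n+1) a_{n+2} - 5 (n+1) a_{n+1} - 3 a_n = 0.
Thus a_{n+2} = [5 (n+1) a_{n+1} + 3 a_n] / ((n+1)(n+2)).

Check with a_0 = 2, a_1 = 1 (apply the recurrence for n = 0, 1, 2, 3): a_0 = 2, a_1 = 1, a_2 = 11/2, a_3 = 29/3, a_4 = 323/24, a_5 = 1789/120.

a_(n+2) = [5 (n+1) a_(n+1) + 3 a_n] / ((n+1)(n+2)); check: a_0 = 2, a_1 = 1, a_2 = 11/2, a_3 = 29/3, a_4 = 323/24, a_5 = 1789/120


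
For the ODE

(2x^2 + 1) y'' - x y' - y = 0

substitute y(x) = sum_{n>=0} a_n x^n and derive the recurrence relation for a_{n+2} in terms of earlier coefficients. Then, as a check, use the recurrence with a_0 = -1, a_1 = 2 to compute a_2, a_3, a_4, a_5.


Substitute y = sum_n a_n x^n.
(1 + 2 x^2) y'' contributes (n+2)(n+1) a_{n+2} + 2 n(n-1) a_n at x^n.
-x y'(x) contributes -n a_n at x^n.
-y(x) contributes -1 a_n at x^n.
Matching x^n: (n+2)(n+1) a_{n+2} + (2 n(n-1) - n - 1) a_n = 0.
Thus a_{n+2} = (-2 n(n-1) + n + 1) / ((n+1)(n+2)) * a_n.

Check with a_0 = -1, a_1 = 2 (apply the recurrence for n = 0, 1, 2, 3): a_0 = -1, a_1 = 2, a_2 = -1/2, a_3 = 2/3, a_4 = 1/24, a_5 = -4/15.

a_(n+2) = (-2 n(n-1) + n + 1) / ((n+1)(n+2)) * a_n; check: a_0 = -1, a_1 = 2, a_2 = -1/2, a_3 = 2/3, a_4 = 1/24, a_5 = -4/15


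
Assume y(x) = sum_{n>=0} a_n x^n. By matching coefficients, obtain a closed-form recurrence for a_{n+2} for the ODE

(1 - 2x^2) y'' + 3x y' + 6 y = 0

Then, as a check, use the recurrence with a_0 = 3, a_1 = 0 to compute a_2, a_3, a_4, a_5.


Substitute y = sum_n a_n x^n.
(1 - 2 x^2) y'' contributes (n+2)(n+1) a_{n+2} - 2 n(n-1) a_n at x^n.
3 x y'(x) contributes 3 n a_n at x^n.
6 y(x) contributes 6 a_n at x^n.
Matching x^n: (n+2)(n+1) a_{n+2} + (-2 n(n-1) + 3 n + 6) a_n = 0.
Thus a_{n+2} = (2 n(n-1) - 3 n - 6) / ((n+1)(n+2)) * a_n.

Check with a_0 = 3, a_1 = 0 (apply the recurrence for n = 0, 1, 2, 3): a_0 = 3, a_1 = 0, a_2 = -9, a_3 = 0, a_4 = 6, a_5 = 0.

a_(n+2) = (2 n(n-1) - 3 n - 6) / ((n+1)(n+2)) * a_n; check: a_0 = 3, a_1 = 0, a_2 = -9, a_3 = 0, a_4 = 6, a_5 = 0


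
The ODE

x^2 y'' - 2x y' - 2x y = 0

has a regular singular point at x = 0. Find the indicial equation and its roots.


Divide by x^2 to reach normal form y'' + P_1(x) y' + P_2(x) y = 0 with P_1(x) = -2/x and P_2(x) = -2/x.
x = 0 is a singular point because the y'-coefficient -2/x has a pole at x = 0 and the y-coefficient -2/x has a pole at x = 0.
It is a regular singular point because x P_1(x) = p(x) = -2 and x^2 P_2(x) = q(x) = -2x are polynomials, hence analytic at x = 0.
p(0) = -2,  q(0) = 0.
Indicial equation: r(r-1) + p(0) r + q(0) = 0, i.e. r^2 + (p(0) - 1) r + q(0) = 0, i.e. r^2 - 3 r = 0.
Discriminant: (-3)^2 - 4(0) = 9, so r = (3 ± 3)/2.
Solving: r_1 = 3, r_2 = 0.

indicial: r^2 - 3 r = 0; roots r_1 = 3, r_2 = 0


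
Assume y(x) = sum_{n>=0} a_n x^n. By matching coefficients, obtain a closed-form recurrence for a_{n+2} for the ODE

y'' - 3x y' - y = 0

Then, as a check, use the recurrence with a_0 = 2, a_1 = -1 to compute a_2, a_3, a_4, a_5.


Substitute y = sum_n a_n x^n.
y''(x) has coefficient (n+2)(n+1) a_{n+2} at x^n;
-3 x y'(x) has coefficient -3 n a_n at x^n (shift);
-y(x) has coefficient -1 a_n at x^n.
Matching x^n: (n+2)(n+1) a_{n+2} + (-3n - 1) a_n = 0.
Thus a_{n+2} = (3n + 1) / ((n+1)(n+2)) * a_n.

Check with a_0 = 2, a_1 = -1 (apply the recurrence for n = 0, 1, 2, 3): a_0 = 2, a_1 = -1, a_2 = 1, a_3 = -2/3, a_4 = 7/12, a_5 = -1/3.

a_(n+2) = (3n + 1) / ((n+1)(n+2)) * a_n; check: a_0 = 2, a_1 = -1, a_2 = 1, a_3 = -2/3, a_4 = 7/12, a_5 = -1/3


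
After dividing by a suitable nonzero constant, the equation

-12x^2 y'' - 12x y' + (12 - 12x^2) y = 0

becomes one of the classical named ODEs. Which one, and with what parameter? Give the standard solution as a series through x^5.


All three coefficients share the factor -12; dividing through by -12 gives  x^2 y'' + x y' + (x^2 - 1) y = 0.
This matches the Bessel equation x^2 y'' + x y' + (x^2 - nu^2) y = 0 with nu^2 = 1, so nu = 1; the solution bounded at x = 0 is J_1(x).
Frobenius at x = 0: indicial roots ±nu; for r = nu the recurrence k(k + 2nu) c_k = -c_{k-2} gives the standard series J_nu(x) = sum_{k>=0} (-1)^k / (k! (k+nu)!) (x/2)^(2k+nu). Evaluate the first 3 terms:
  k = 0: (-1)^0 / (0! * 1! * 2^1) x^1 = 1/(1*1*2) x^1 = (1/2) x^1
  k = 1: (-1)^1 / (1! * 2! * 2^3) x^3 = -1/(1*2*8) x^3 = (-1/16) x^3
  k = 2: (-1)^2 / (2! * 3! * 2^5) x^5 = 1/(2*6*32) x^5 = (1/384) x^5
Hence J_1(x) = x^5/384 - x^3/16 + x/2 + ....

J_1(x); series = x^5/384 - x^3/16 + x/2


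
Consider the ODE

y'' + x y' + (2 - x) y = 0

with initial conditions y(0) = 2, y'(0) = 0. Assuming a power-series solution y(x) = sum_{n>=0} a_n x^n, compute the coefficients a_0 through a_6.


Ansatz: y(x) = sum_{n>=0} a_n x^n, so y'(x) = sum_{n>=1} n a_n x^(n-1) and y''(x) = sum_{n>=2} n(n-1) a_n x^(n-2).
Substitute into P(x) y'' + Q(x) y' + R(x) y = 0 with P(x) = 1, Q(x) = x, R(x) = 2 - x, and match powers of x.
Initial conditions: a_0 = 2, a_1 = 0.
Setting the coefficient of each power of x to zero and solving order by order (substituting the coefficients already found):
  x^0: 2 a_2 + 2 a_0 = 0  ->  2 a_2 = -2 a_0 = -4  ->  a_2 = -2
  x^1: 6 a_3 + 3 a_1 - a_0 = 0  ->  6 a_3 = -3 a_1 + a_0 = 2  ->  a_3 = 1/3
  x^2: 12 a_4 + 4 a_2 - a_1 = 0  ->  12 a_4 = -4 a_2 + a_1 = 8  ->  a_4 = 2/3
  x^3: 20 a_5 + 5 a_3 - a_2 = 0  ->  20 a_5 = -5 a_3 + a_2 = -11/3  ->  a_5 = -11/60
  x^4: 30 a_6 + 6 a_4 - a_3 = 0  ->  30 a_6 = -6 a_4 + a_3 = -11/3  ->  a_6 = -11/90
Truncated series: y(x) = 2 - 2 x^2 + (1/3) x^3 + (2/3) x^4 - (11/60) x^5 - (11/90) x^6 + O(x^7).

a_0 = 2; a_1 = 0; a_2 = -2; a_3 = 1/3; a_4 = 2/3; a_5 = -11/60; a_6 = -11/90


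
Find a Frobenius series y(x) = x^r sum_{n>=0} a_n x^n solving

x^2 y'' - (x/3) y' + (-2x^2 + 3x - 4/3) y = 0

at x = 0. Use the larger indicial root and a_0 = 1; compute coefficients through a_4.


Write in Frobenius form y'' + (p(x)/x) y' + (q(x)/x^2) y = 0:
  p(x) = -1/3,  q(x) = -2x^2 + 3x - 4/3.
Indicial equation: r(r-1) + (-1/3) r + (-4/3) = 0 -> roots r_1 = 2, r_2 = -2/3.
Take r = r_1 = 2. Let y(x) = x^r sum_{n>=0} a_n x^n with a_0 = 1.
Substitute y = x^r sum a_n x^n and match x^{r+n}. The recurrence is
  D(n) a_n + 3 a_{n-1} - 2 a_{n-2} = 0,  where D(n) = (r+n)(r+n-1) + (-1/3)(r+n) + (-4/3).
  a_n = [-3 a_{n-1} + 2 a_{n-2}] / D(n).
Since the indicial polynomial factors as (r - r_1)(r - r_2), D(n) = (r_1 + n - r_1)(r_1 + n - r_2) = n(n + 8/3).
Evaluating step by step (a_0 = 1):
  n = 1: D(1) = 1(1 + 8/3) = 11/3; numerator = -3(1) = -3; a_1 = (-3)/(11/3) = -9/11
  n = 2: D(2) = 2(2 + 8/3) = 28/3; numerator = -3(-9/11) + 2(1) = 49/11; a_2 = (49/11)/(28/3) = 21/44
  n = 3: D(3) = 3(3 + 8/3) = 17; numerator = -3(21/44) + 2(-9/11) = -135/44; a_3 = (-135/44)/(17) = -135/748
  n = 4: D(4) = 4(4 + 8/3) = 80/3; numerator = -3(-135/748) + 2(21/44) = 1119/748; a_4 = (1119/748)/(80/3) = 3357/59840

r = 2; a_0 = 1; a_1 = -9/11; a_2 = 21/44; a_3 = -135/748; a_4 = 3357/59840


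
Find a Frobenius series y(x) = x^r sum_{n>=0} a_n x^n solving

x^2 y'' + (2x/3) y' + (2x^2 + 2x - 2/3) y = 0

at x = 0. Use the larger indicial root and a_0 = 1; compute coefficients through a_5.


Write in Frobenius form y'' + (p(x)/x) y' + (q(x)/x^2) y = 0:
  p(x) = 2/3,  q(x) = 2x^2 + 2x - 2/3.
Indicial equation: r(r-1) + (2/3) r + (-2/3) = 0 -> roots r_1 = 1, r_2 = -2/3.
Take r = r_1 = 1. Let y(x) = x^r sum_{n>=0} a_n x^n with a_0 = 1.
Substitute y = x^r sum a_n x^n and match x^{r+n}. The recurrence is
  D(n) a_n + 2 a_{n-1} + 2 a_{n-2} = 0,  where D(n) = (r+n)(r+n-1) + (2/3)(r+n) + (-2/3).
  a_n = [-2 a_{n-1} - 2 a_{n-2}] / D(n).
Since the indicial polynomial factors as (r - r_1)(r - r_2), D(n) = (r_1 + n - r_1)(r_1 + n - r_2) = n(n + 5/3).
Evaluating step by step (a_0 = 1):
  n = 1: D(1) = 1(1 + 5/3) = 8/3; numerator = -2(1) = -2; a_1 = (-2)/(8/3) = -3/4
  n = 2: D(2) = 2(2 + 5/3) = 22/3; numerator = -2(-3/4) - 2(1) = -1/2; a_2 = (-1/2)/(22/3) = -3/44
  n = 3: D(3) = 3(3 + 5/3) = 14; numerator = -2(-3/44) - 2(-3/4) = 18/11; a_3 = (18/11)/(14) = 9/77
  n = 4: D(4) = 4(4 + 5/3) = 68/3; numerator = -2(9/77) - 2(-3/44) = -15/154; a_4 = (-15/154)/(68/3) = -45/10472
  n = 5: D(5) = 5(5 + 5/3) = 100/3; numerator = -2(-45/10472) - 2(9/77) = -1179/5236; a_5 = (-1179/5236)/(100/3) = -3537/523600

r = 1; a_0 = 1; a_1 = -3/4; a_2 = -3/44; a_3 = 9/77; a_4 = -45/10472; a_5 = -3537/523600


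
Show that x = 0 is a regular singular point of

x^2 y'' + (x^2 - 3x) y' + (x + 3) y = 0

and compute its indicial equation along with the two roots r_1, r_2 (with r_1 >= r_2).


Divide by x^2 to reach normal form y'' + P_1(x) y' + P_2(x) y = 0 with P_1(x) = 1 - 3/x and P_2(x) = 1/x + 3/x^2.
x = 0 is a singular point because the y'-coefficient 1 - 3/x has a pole at x = 0 and the y-coefficient 1/x + 3/x^2 has a pole at x = 0.
It is a regular singular point because x P_1(x) = p(x) = x - 3 and x^2 P_2(x) = q(x) = x + 3 are polynomials, hence analytic at x = 0.
p(0) = -3,  q(0) = 3.
Indicial equation: r(r-1) + p(0) r + q(0) = 0, i.e. r^2 + (p(0) - 1) r + q(0) = 0, i.e. r^2 - 4 r + 3 = 0.
Discriminant: (-4)^2 - 4(3) = 4, so r = (4 ± 2)/2.
Solving: r_1 = 3, r_2 = 1.

indicial: r^2 - 4 r + 3 = 0; roots r_1 = 3, r_2 = 1


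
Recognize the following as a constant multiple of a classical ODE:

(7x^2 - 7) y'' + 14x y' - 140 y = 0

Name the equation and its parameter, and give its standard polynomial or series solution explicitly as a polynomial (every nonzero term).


All three coefficients share the factor -7; dividing through by -7 gives  (1 - x^2) y'' - 2x y' + 20 y = 0.
This matches the Legendre equation (1 - x^2) y'' - 2x y' + n(n+1) y = 0 (note the -2x y' term) with n(n+1) = 20, so n = 4; the polynomial solution is P_4(x).
With y = sum_k a_k x^k, matching x^k gives (k+2)(k+1) a_{k+2} = [k(k+1) - n(n+1)] a_k = (k - 4)(k + 5) a_k. The right side vanishes at k = 4, so the series with the parity of 4 terminates at degree 4.
Standard normalization (P_n(1) = 1): leading coefficient (2n)!/(2^n (n!)^2) = 40320/(16*576) = 35/8, so a_4 = 35/8. Work downward with a_k = (k+1)(k+2) a_{k+2} / ((k - 4)(k + 5)):
  a_2 = (3)(4)(35/8) / ((2 - 4)(2 + 5)) = (105/2)/(-14) = -15/4
  a_0 = (1)(2)(-15/4) / ((0 - 4)(0 + 5)) = (-15/2)/(-20) = 3/8
Hence P_4(x) = 35 x^4/8 - 15 x^2/4 + 3/8.

P_4(x); series = 35 x^4/8 - 15 x^2/4 + 3/8


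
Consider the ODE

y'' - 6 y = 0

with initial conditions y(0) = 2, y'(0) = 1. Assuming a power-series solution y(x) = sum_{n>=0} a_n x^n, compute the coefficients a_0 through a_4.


Ansatz: y(x) = sum_{n>=0} a_n x^n, so y'(x) = sum_{n>=1} n a_n x^(n-1) and y''(x) = sum_{n>=2} n(n-1) a_n x^(n-2).
Substitute into P(x) y'' + Q(x) y' + R(x) y = 0 with P(x) = 1, Q(x) = 0, R(x) = -6, and match powers of x.
Initial conditions: a_0 = 2, a_1 = 1.
Setting the coefficient of each power of x to zero and solving order by order (substituting the coefficients already found):
  x^0: 2 a_2 - 6 a_0 = 0  ->  2 a_2 = 6 a_0 = 12  ->  a_2 = 6
  x^1: 6 a_3 - 6 a_1 = 0  ->  6 a_3 = 6 a_1 = 6  ->  a_3 = 1
  x^2: 12 a_4 - 6 a_2 = 0  ->  12 a_4 = 6 a_2 = 36  ->  a_4 = 3
Truncated series: y(x) = 2 + x + 6 x^2 + x^3 + 3 x^4 + O(x^5).

a_0 = 2; a_1 = 1; a_2 = 6; a_3 = 1; a_4 = 3


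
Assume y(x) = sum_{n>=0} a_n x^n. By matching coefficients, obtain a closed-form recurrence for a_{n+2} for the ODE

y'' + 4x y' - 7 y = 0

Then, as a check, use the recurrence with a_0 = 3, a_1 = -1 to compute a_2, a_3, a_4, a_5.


Substitute y = sum_n a_n x^n.
y''(x) has coefficient (n+2)(n+1) a_{n+2} at x^n;
4 x y'(x) has coefficient 4 n a_n at x^n (shift);
-7 y(x) has coefficient -7 a_n at x^n.
Matching x^n: (n+2)(n+1) a_{n+2} + (4n - 7) a_n = 0.
Thus a_{n+2} = (-4n + 7) / ((n+1)(n+2)) * a_n.

Check with a_0 = 3, a_1 = -1 (apply the recurrence for n = 0, 1, 2, 3): a_0 = 3, a_1 = -1, a_2 = 21/2, a_3 = -1/2, a_4 = -7/8, a_5 = 1/8.

a_(n+2) = (-4n + 7) / ((n+1)(n+2)) * a_n; check: a_0 = 3, a_1 = -1, a_2 = 21/2, a_3 = -1/2, a_4 = -7/8, a_5 = 1/8


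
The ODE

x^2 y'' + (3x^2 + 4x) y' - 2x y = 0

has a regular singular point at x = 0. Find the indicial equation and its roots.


Divide by x^2 to reach normal form y'' + P_1(x) y' + P_2(x) y = 0 with P_1(x) = 3 + 4/x and P_2(x) = -2/x.
x = 0 is a singular point because the y'-coefficient 3 + 4/x has a pole at x = 0 and the y-coefficient -2/x has a pole at x = 0.
It is a regular singular point because x P_1(x) = p(x) = 3x + 4 and x^2 P_2(x) = q(x) = -2x are polynomials, hence analytic at x = 0.
p(0) = 4,  q(0) = 0.
Indicial equation: r(r-1) + p(0) r + q(0) = 0, i.e. r^2 + (p(0) - 1) r + q(0) = 0, i.e. r^2 + 3 r = 0.
Discriminant: (3)^2 - 4(0) = 9, so r = (-3 ± 3)/2.
Solving: r_1 = 0, r_2 = -3.

indicial: r^2 + 3 r = 0; roots r_1 = 0, r_2 = -3


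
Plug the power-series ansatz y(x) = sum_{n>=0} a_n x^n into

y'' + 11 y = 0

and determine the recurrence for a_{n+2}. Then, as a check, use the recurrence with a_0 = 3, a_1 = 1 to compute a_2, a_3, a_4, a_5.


Substitute y = sum_n a_n x^n into y'' + (const) y = 0.
y''(x) = sum_{n>=0} (n+2)(n+1) a_{n+2} x^n.
The ODE becomes sum_n [(n+2)(n+1) a_{n+2} + 11 a_n] x^n = 0.
Setting each coefficient to zero gives the recurrence:
  (n+2)(n+1) a_{n+2} + 11 a_n = 0,
  a_{n+2} = -11 / ((n+1)(n+2)) a_n.

Check with a_0 = 3, a_1 = 1 (apply the recurrence for n = 0, 1, 2, 3): a_0 = 3, a_1 = 1, a_2 = -33/2, a_3 = -11/6, a_4 = 121/8, a_5 = 121/120.

a_{n+2} = -11/((n+1)(n+2)) * a_n; check: a_0 = 3, a_1 = 1, a_2 = -33/2, a_3 = -11/6, a_4 = 121/8, a_5 = 121/120


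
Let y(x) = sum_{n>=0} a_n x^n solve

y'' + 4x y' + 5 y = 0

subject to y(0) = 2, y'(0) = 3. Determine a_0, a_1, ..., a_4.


Ansatz: y(x) = sum_{n>=0} a_n x^n, so y'(x) = sum_{n>=1} n a_n x^(n-1) and y''(x) = sum_{n>=2} n(n-1) a_n x^(n-2).
Substitute into P(x) y'' + Q(x) y' + R(x) y = 0 with P(x) = 1, Q(x) = 4x, R(x) = 5, and match powers of x.
Initial conditions: a_0 = 2, a_1 = 3.
Setting the coefficient of each power of x to zero and solving order by order (substituting the coefficients already found):
  x^0: 2 a_2 + 5 a_0 = 0  ->  2 a_2 = -5 a_0 = -10  ->  a_2 = -5
  x^1: 6 a_3 + 9 a_1 = 0  ->  6 a_3 = -9 a_1 = -27  ->  a_3 = -9/2
  x^2: 12 a_4 + 13 a_2 = 0  ->  12 a_4 = -13 a_2 = 65  ->  a_4 = 65/12
Truncated series: y(x) = 2 + 3 x - 5 x^2 - (9/2) x^3 + (65/12) x^4 + O(x^5).

a_0 = 2; a_1 = 3; a_2 = -5; a_3 = -9/2; a_4 = 65/12


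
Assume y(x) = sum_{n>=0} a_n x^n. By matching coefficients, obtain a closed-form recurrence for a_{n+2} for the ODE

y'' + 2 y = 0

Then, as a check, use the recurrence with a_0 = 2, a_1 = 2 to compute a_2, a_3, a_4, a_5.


Substitute y = sum_n a_n x^n into y'' + (const) y = 0.
y''(x) = sum_{n>=0} (n+2)(n+1) a_{n+2} x^n.
The ODE becomes sum_n [(n+2)(n+1) a_{n+2} + 2 a_n] x^n = 0.
Setting each coefficient to zero gives the recurrence:
  (n+2)(n+1) a_{n+2} + 2 a_n = 0,
  a_{n+2} = -2 / ((n+1)(n+2)) a_n.

Check with a_0 = 2, a_1 = 2 (apply the recurrence for n = 0, 1, 2, 3): a_0 = 2, a_1 = 2, a_2 = -2, a_3 = -2/3, a_4 = 1/3, a_5 = 1/15.

a_{n+2} = -2/((n+1)(n+2)) * a_n; check: a_0 = 2, a_1 = 2, a_2 = -2, a_3 = -2/3, a_4 = 1/3, a_5 = 1/15


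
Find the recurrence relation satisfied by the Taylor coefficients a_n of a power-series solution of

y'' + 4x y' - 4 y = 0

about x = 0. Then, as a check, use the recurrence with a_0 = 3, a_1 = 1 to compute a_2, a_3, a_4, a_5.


Substitute y = sum_n a_n x^n.
y''(x) has coefficient (n+2)(n+1) a_{n+2} at x^n;
4 x y'(x) has coefficient 4 n a_n at x^n (shift);
-4 y(x) has coefficient -4 a_n at x^n.
Matching x^n: (n+2)(n+1) a_{n+2} + (4n - 4) a_n = 0.
Thus a_{n+2} = (-4n + 4) / ((n+1)(n+2)) * a_n.

Check with a_0 = 3, a_1 = 1 (apply the recurrence for n = 0, 1, 2, 3): a_0 = 3, a_1 = 1, a_2 = 6, a_3 = 0, a_4 = -2, a_5 = 0.

a_(n+2) = (-4n + 4) / ((n+1)(n+2)) * a_n; check: a_0 = 3, a_1 = 1, a_2 = 6, a_3 = 0, a_4 = -2, a_5 = 0


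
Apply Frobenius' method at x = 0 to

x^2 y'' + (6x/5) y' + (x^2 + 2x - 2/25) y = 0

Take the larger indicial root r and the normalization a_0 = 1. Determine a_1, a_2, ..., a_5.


Write in Frobenius form y'' + (p(x)/x) y' + (q(x)/x^2) y = 0:
  p(x) = 6/5,  q(x) = x^2 + 2x - 2/25.
Indicial equation: r(r-1) + (6/5) r + (-2/25) = 0 -> roots r_1 = 1/5, r_2 = -2/5.
Take r = r_1 = 1/5. Let y(x) = x^r sum_{n>=0} a_n x^n with a_0 = 1.
Substitute y = x^r sum a_n x^n and match x^{r+n}. The recurrence is
  D(n) a_n + 2 a_{n-1} + 1 a_{n-2} = 0,  where D(n) = (r+n)(r+n-1) + (6/5)(r+n) + (-2/25).
  a_n = [-2 a_{n-1} - 1 a_{n-2}] / D(n).
Since the indicial polynomial factors as (r - r_1)(r - r_2), D(n) = (r_1 + n - r_1)(r_1 + n - r_2) = n(n + 3/5).
Evaluating step by step (a_0 = 1):
  n = 1: D(1) = 1(1 + 3/5) = 8/5; numerator = -2(1) = -2; a_1 = (-2)/(8/5) = -5/4
  n = 2: D(2) = 2(2 + 3/5) = 26/5; numerator = -2(-5/4) - 1(1) = 3/2; a_2 = (3/2)/(26/5) = 15/52
  n = 3: D(3) = 3(3 + 3/5) = 54/5; numerator = -2(15/52) - 1(-5/4) = 35/52; a_3 = (35/52)/(54/5) = 175/2808
  n = 4: D(4) = 4(4 + 3/5) = 92/5; numerator = -2(175/2808) - 1(15/52) = -145/351; a_4 = (-145/351)/(92/5) = -725/32292
  n = 5: D(5) = 5(5 + 3/5) = 28; numerator = -2(-725/32292) - 1(175/2808) = -125/7176; a_5 = (-125/7176)/(28) = -125/200928

r = 1/5; a_0 = 1; a_1 = -5/4; a_2 = 15/52; a_3 = 175/2808; a_4 = -725/32292; a_5 = -125/200928


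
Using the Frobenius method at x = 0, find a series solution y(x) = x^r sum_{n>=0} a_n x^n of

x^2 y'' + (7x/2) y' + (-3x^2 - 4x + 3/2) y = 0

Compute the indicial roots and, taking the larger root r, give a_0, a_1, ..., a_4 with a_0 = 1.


Write in Frobenius form y'' + (p(x)/x) y' + (q(x)/x^2) y = 0:
  p(x) = 7/2,  q(x) = -3x^2 - 4x + 3/2.
Indicial equation: r(r-1) + (7/2) r + (3/2) = 0 -> roots r_1 = -1, r_2 = -3/2.
Take r = r_1 = -1. Let y(x) = x^r sum_{n>=0} a_n x^n with a_0 = 1.
Substitute y = x^r sum a_n x^n and match x^{r+n}. The recurrence is
  D(n) a_n - 4 a_{n-1} - 3 a_{n-2} = 0,  where D(n) = (r+n)(r+n-1) + (7/2)(r+n) + (3/2).
  a_n = [4 a_{n-1} + 3 a_{n-2}] / D(n).
Since the indicial polynomial factors as (r - r_1)(r - r_2), D(n) = (r_1 + n - r_1)(r_1 + n - r_2) = n(n + 1/2).
Evaluating step by step (a_0 = 1):
  n = 1: D(1) = 1(1 + 1/2) = 3/2; numerator = 4(1) = 4; a_1 = (4)/(3/2) = 8/3
  n = 2: D(2) = 2(2 + 1/2) = 5; numerator = 4(8/3) + 3(1) = 41/3; a_2 = (41/3)/(5) = 41/15
  n = 3: D(3) = 3(3 + 1/2) = 21/2; numerator = 4(41/15) + 3(8/3) = 284/15; a_3 = (284/15)/(21/2) = 568/315
  n = 4: D(4) = 4(4 + 1/2) = 18; numerator = 4(568/315) + 3(41/15) = 971/63; a_4 = (971/63)/(18) = 971/1134

r = -1; a_0 = 1; a_1 = 8/3; a_2 = 41/15; a_3 = 568/315; a_4 = 971/1134


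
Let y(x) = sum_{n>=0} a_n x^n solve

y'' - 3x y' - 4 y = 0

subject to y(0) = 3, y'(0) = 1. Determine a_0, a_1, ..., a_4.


Ansatz: y(x) = sum_{n>=0} a_n x^n, so y'(x) = sum_{n>=1} n a_n x^(n-1) and y''(x) = sum_{n>=2} n(n-1) a_n x^(n-2).
Substitute into P(x) y'' + Q(x) y' + R(x) y = 0 with P(x) = 1, Q(x) = -3x, R(x) = -4, and match powers of x.
Initial conditions: a_0 = 3, a_1 = 1.
Setting the coefficient of each power of x to zero and solving order by order (substituting the coefficients already found):
  x^0: 2 a_2 - 4 a_0 = 0  ->  2 a_2 = 4 a_0 = 12  ->  a_2 = 6
  x^1: 6 a_3 - 7 a_1 = 0  ->  6 a_3 = 7 a_1 = 7  ->  a_3 = 7/6
  x^2: 12 a_4 - 10 a_2 = 0  ->  12 a_4 = 10 a_2 = 60  ->  a_4 = 5
Truncated series: y(x) = 3 + x + 6 x^2 + (7/6) x^3 + 5 x^4 + O(x^5).

a_0 = 3; a_1 = 1; a_2 = 6; a_3 = 7/6; a_4 = 5


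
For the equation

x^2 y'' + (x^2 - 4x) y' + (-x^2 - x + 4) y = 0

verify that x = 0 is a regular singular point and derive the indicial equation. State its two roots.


Divide by x^2 to reach normal form y'' + P_1(x) y' + P_2(x) y = 0 with P_1(x) = 1 - 4/x and P_2(x) = -1 - 1/x + 4/x^2.
x = 0 is a singular point because the y'-coefficient 1 - 4/x has a pole at x = 0 and the y-coefficient -1 - 1/x + 4/x^2 has a pole at x = 0.
It is a regular singular point because x P_1(x) = p(x) = x - 4 and x^2 P_2(x) = q(x) = -x^2 - x + 4 are polynomials, hence analytic at x = 0.
p(0) = -4,  q(0) = 4.
Indicial equation: r(r-1) + p(0) r + q(0) = 0, i.e. r^2 + (p(0) - 1) r + q(0) = 0, i.e. r^2 - 5 r + 4 = 0.
Discriminant: (-5)^2 - 4(4) = 9, so r = (5 ± 3)/2.
Solving: r_1 = 4, r_2 = 1.

indicial: r^2 - 5 r + 4 = 0; roots r_1 = 4, r_2 = 1


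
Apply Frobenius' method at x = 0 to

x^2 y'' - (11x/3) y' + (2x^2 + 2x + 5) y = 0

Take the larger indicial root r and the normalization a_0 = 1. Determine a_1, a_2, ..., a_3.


Write in Frobenius form y'' + (p(x)/x) y' + (q(x)/x^2) y = 0:
  p(x) = -11/3,  q(x) = 2x^2 + 2x + 5.
Indicial equation: r(r-1) + (-11/3) r + (5) = 0 -> roots r_1 = 3, r_2 = 5/3.
Take r = r_1 = 3. Let y(x) = x^r sum_{n>=0} a_n x^n with a_0 = 1.
Substitute y = x^r sum a_n x^n and match x^{r+n}. The recurrence is
  D(n) a_n + 2 a_{n-1} + 2 a_{n-2} = 0,  where D(n) = (r+n)(r+n-1) + (-11/3)(r+n) + (5).
  a_n = [-2 a_{n-1} - 2 a_{n-2}] / D(n).
Since the indicial polynomial factors as (r - r_1)(r - r_2), D(n) = (r_1 + n - r_1)(r_1 + n - r_2) = n(n + 4/3).
Evaluating step by step (a_0 = 1):
  n = 1: D(1) = 1(1 + 4/3) = 7/3; numerator = -2(1) = -2; a_1 = (-2)/(7/3) = -6/7
  n = 2: D(2) = 2(2 + 4/3) = 20/3; numerator = -2(-6/7) - 2(1) = -2/7; a_2 = (-2/7)/(20/3) = -3/70
  n = 3: D(3) = 3(3 + 4/3) = 13; numerator = -2(-3/70) - 2(-6/7) = 9/5; a_3 = (9/5)/(13) = 9/65

r = 3; a_0 = 1; a_1 = -6/7; a_2 = -3/70; a_3 = 9/65


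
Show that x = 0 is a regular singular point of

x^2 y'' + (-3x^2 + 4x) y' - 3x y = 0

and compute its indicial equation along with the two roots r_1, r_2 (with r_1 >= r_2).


Divide by x^2 to reach normal form y'' + P_1(x) y' + P_2(x) y = 0 with P_1(x) = -3 + 4/x and P_2(x) = -3/x.
x = 0 is a singular point because the y'-coefficient -3 + 4/x has a pole at x = 0 and the y-coefficient -3/x has a pole at x = 0.
It is a regular singular point because x P_1(x) = p(x) = 4 - 3x and x^2 P_2(x) = q(x) = -3x are polynomials, hence analytic at x = 0.
p(0) = 4,  q(0) = 0.
Indicial equation: r(r-1) + p(0) r + q(0) = 0, i.e. r^2 + (p(0) - 1) r + q(0) = 0, i.e. r^2 + 3 r = 0.
Discriminant: (3)^2 - 4(0) = 9, so r = (-3 ± 3)/2.
Solving: r_1 = 0, r_2 = -3.

indicial: r^2 + 3 r = 0; roots r_1 = 0, r_2 = -3


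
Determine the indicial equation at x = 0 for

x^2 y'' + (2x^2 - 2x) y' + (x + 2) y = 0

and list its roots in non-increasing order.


Divide by x^2 to reach normal form y'' + P_1(x) y' + P_2(x) y = 0 with P_1(x) = 2 - 2/x and P_2(x) = 1/x + 2/x^2.
x = 0 is a singular point because the y'-coefficient 2 - 2/x has a pole at x = 0 and the y-coefficient 1/x + 2/x^2 has a pole at x = 0.
It is a regular singular point because x P_1(x) = p(x) = 2x - 2 and x^2 P_2(x) = q(x) = x + 2 are polynomials, hence analytic at x = 0.
p(0) = -2,  q(0) = 2.
Indicial equation: r(r-1) + p(0) r + q(0) = 0, i.e. r^2 + (p(0) - 1) r + q(0) = 0, i.e. r^2 - 3 r + 2 = 0.
Discriminant: (-3)^2 - 4(2) = 1, so r = (3 ± 1)/2.
Solving: r_1 = 2, r_2 = 1.

indicial: r^2 - 3 r + 2 = 0; roots r_1 = 2, r_2 = 1


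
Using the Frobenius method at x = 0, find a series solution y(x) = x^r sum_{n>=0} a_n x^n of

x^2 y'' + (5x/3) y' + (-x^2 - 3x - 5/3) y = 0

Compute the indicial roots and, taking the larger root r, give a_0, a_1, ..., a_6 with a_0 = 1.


Write in Frobenius form y'' + (p(x)/x) y' + (q(x)/x^2) y = 0:
  p(x) = 5/3,  q(x) = -x^2 - 3x - 5/3.
Indicial equation: r(r-1) + (5/3) r + (-5/3) = 0 -> roots r_1 = 1, r_2 = -5/3.
Take r = r_1 = 1. Let y(x) = x^r sum_{n>=0} a_n x^n with a_0 = 1.
Substitute y = x^r sum a_n x^n and match x^{r+n}. The recurrence is
  D(n) a_n - 3 a_{n-1} - 1 a_{n-2} = 0,  where D(n) = (r+n)(r+n-1) + (5/3)(r+n) + (-5/3).
  a_n = [3 a_{n-1} + 1 a_{n-2}] / D(n).
Since the indicial polynomial factors as (r - r_1)(r - r_2), D(n) = (r_1 + n - r_1)(r_1 + n - r_2) = n(n + 8/3).
Evaluating step by step (a_0 = 1):
  n = 1: D(1) = 1(1 + 8/3) = 11/3; numerator = 3(1) = 3; a_1 = (3)/(11/3) = 9/11
  n = 2: D(2) = 2(2 + 8/3) = 28/3; numerator = 3(9/11) + 1(1) = 38/11; a_2 = (38/11)/(28/3) = 57/154
  n = 3: D(3) = 3(3 + 8/3) = 17; numerator = 3(57/154) + 1(9/11) = 27/14; a_3 = (27/14)/(17) = 27/238
  n = 4: D(4) = 4(4 + 8/3) = 80/3; numerator = 3(27/238) + 1(57/154) = 930/1309; a_4 = (930/1309)/(80/3) = 279/10472
  n = 5: D(5) = 5(5 + 8/3) = 115/3; numerator = 3(279/10472) + 1(27/238) = 2025/10472; a_5 = (2025/10472)/(115/3) = 1215/240856
  n = 6: D(6) = 6(6 + 8/3) = 52; numerator = 3(1215/240856) + 1(279/10472) = 5031/120428; a_6 = (5031/120428)/(52) = 387/481712

r = 1; a_0 = 1; a_1 = 9/11; a_2 = 57/154; a_3 = 27/238; a_4 = 279/10472; a_5 = 1215/240856; a_6 = 387/481712


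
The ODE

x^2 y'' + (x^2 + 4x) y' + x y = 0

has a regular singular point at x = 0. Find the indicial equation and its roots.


Divide by x^2 to reach normal form y'' + P_1(x) y' + P_2(x) y = 0 with P_1(x) = 1 + 4/x and P_2(x) = 1/x.
x = 0 is a singular point because the y'-coefficient 1 + 4/x has a pole at x = 0 and the y-coefficient 1/x has a pole at x = 0.
It is a regular singular point because x P_1(x) = p(x) = x + 4 and x^2 P_2(x) = q(x) = x are polynomials, hence analytic at x = 0.
p(0) = 4,  q(0) = 0.
Indicial equation: r(r-1) + p(0) r + q(0) = 0, i.e. r^2 + (p(0) - 1) r + q(0) = 0, i.e. r^2 + 3 r = 0.
Discriminant: (3)^2 - 4(0) = 9, so r = (-3 ± 3)/2.
Solving: r_1 = 0, r_2 = -3.

indicial: r^2 + 3 r = 0; roots r_1 = 0, r_2 = -3


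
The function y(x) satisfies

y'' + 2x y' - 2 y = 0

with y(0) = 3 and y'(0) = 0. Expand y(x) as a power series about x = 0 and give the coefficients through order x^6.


Ansatz: y(x) = sum_{n>=0} a_n x^n, so y'(x) = sum_{n>=1} n a_n x^(n-1) and y''(x) = sum_{n>=2} n(n-1) a_n x^(n-2).
Substitute into P(x) y'' + Q(x) y' + R(x) y = 0 with P(x) = 1, Q(x) = 2x, R(x) = -2, and match powers of x.
Initial conditions: a_0 = 3, a_1 = 0.
Setting the coefficient of each power of x to zero and solving order by order (substituting the coefficients already found):
  x^0: 2 a_2 - 2 a_0 = 0  ->  2 a_2 = 2 a_0 = 6  ->  a_2 = 3
  x^1: 6 a_3 = 0  ->  a_3 = 0
  x^2: 12 a_4 + 2 a_2 = 0  ->  12 a_4 = -2 a_2 = -6  ->  a_4 = -1/2
  x^3: 20 a_5 + 4 a_3 = 0  ->  20 a_5 = -4 a_3 = 0  ->  a_5 = 0
  x^4: 30 a_6 + 6 a_4 = 0  ->  30 a_6 = -6 a_4 = 3  ->  a_6 = 1/10
Truncated series: y(x) = 3 + 3 x^2 - (1/2) x^4 + (1/10) x^6 + O(x^7).

a_0 = 3; a_1 = 0; a_2 = 3; a_3 = 0; a_4 = -1/2; a_5 = 0; a_6 = 1/10


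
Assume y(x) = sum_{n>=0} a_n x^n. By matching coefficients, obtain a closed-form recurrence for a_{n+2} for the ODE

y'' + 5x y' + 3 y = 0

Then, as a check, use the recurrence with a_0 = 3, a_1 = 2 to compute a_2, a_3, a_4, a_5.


Substitute y = sum_n a_n x^n.
y''(x) has coefficient (n+2)(n+1) a_{n+2} at x^n;
5 x y'(x) has coefficient 5 n a_n at x^n (shift);
3 y(x) has coefficient 3 a_n at x^n.
Matching x^n: (n+2)(n+1) a_{n+2} + (5n + 3) a_n = 0.
Thus a_{n+2} = (-5n - 3) / ((n+1)(n+2)) * a_n.

Check with a_0 = 3, a_1 = 2 (apply the recurrence for n = 0, 1, 2, 3): a_0 = 3, a_1 = 2, a_2 = -9/2, a_3 = -8/3, a_4 = 39/8, a_5 = 12/5.

a_(n+2) = (-5n - 3) / ((n+1)(n+2)) * a_n; check: a_0 = 3, a_1 = 2, a_2 = -9/2, a_3 = -8/3, a_4 = 39/8, a_5 = 12/5


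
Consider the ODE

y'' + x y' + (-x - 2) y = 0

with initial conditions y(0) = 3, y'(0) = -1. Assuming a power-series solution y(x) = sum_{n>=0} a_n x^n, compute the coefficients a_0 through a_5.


Ansatz: y(x) = sum_{n>=0} a_n x^n, so y'(x) = sum_{n>=1} n a_n x^(n-1) and y''(x) = sum_{n>=2} n(n-1) a_n x^(n-2).
Substitute into P(x) y'' + Q(x) y' + R(x) y = 0 with P(x) = 1, Q(x) = x, R(x) = -x - 2, and match powers of x.
Initial conditions: a_0 = 3, a_1 = -1.
Setting the coefficient of each power of x to zero and solving order by order (substituting the coefficients already found):
  x^0: 2 a_2 - 2 a_0 = 0  ->  2 a_2 = 2 a_0 = 6  ->  a_2 = 3
  x^1: 6 a_3 - a_1 - a_0 = 0  ->  6 a_3 = a_1 + a_0 = 2  ->  a_3 = 1/3
  x^2: 12 a_4 - a_1 = 0  ->  12 a_4 = a_1 = -1  ->  a_4 = -1/12
  x^3: 20 a_5 + a_3 - a_2 = 0  ->  20 a_5 = -a_3 + a_2 = 8/3  ->  a_5 = 2/15
Truncated series: y(x) = 3 - x + 3 x^2 + (1/3) x^3 - (1/12) x^4 + (2/15) x^5 + O(x^6).

a_0 = 3; a_1 = -1; a_2 = 3; a_3 = 1/3; a_4 = -1/12; a_5 = 2/15


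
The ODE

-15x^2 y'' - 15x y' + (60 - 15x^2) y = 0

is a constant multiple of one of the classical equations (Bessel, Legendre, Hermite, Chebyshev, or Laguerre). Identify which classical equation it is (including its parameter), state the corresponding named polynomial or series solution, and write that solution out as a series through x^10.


All three coefficients share the factor -15; dividing through by -15 gives  x^2 y'' + x y' + (x^2 - 4) y = 0.
This matches the Bessel equation x^2 y'' + x y' + (x^2 - nu^2) y = 0 with nu^2 = 4, so nu = 2; the solution bounded at x = 0 is J_2(x).
Frobenius at x = 0: indicial roots ±nu; for r = nu the recurrence k(k + 2nu) c_k = -c_{k-2} gives the standard series J_nu(x) = sum_{k>=0} (-1)^k / (k! (k+nu)!) (x/2)^(2k+nu). Evaluate the first 5 terms:
  k = 0: (-1)^0 / (0! * 2! * 2^2) x^2 = 1/(1*2*4) x^2 = (1/8) x^2
  k = 1: (-1)^1 / (1! * 3! * 2^4) x^4 = -1/(1*6*16) x^4 = (-1/96) x^4
  k = 2: (-1)^2 / (2! * 4! * 2^6) x^6 = 1/(2*24*64) x^6 = (1/3072) x^6
  k = 3: (-1)^3 / (3! * 5! * 2^8) x^8 = -1/(6*120*256) x^8 = (-1/184320) x^8
  k = 4: (-1)^4 / (4! * 6! * 2^10) x^10 = 1/(24*720*1024) x^10 = (1/17694720) x^10
Hence J_2(x) = x^10/17694720 - x^8/184320 + x^6/3072 - x^4/96 + x^2/8 + ....

J_2(x); series = x^10/17694720 - x^8/184320 + x^6/3072 - x^4/96 + x^2/8
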